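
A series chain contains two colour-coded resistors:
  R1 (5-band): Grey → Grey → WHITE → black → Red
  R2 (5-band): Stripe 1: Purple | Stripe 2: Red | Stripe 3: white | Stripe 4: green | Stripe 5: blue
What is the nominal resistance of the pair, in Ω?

72900889 Ω

R1: grey, grey, white → 889; black ×1 → 889 Ω.
R2: violet, red, white → 729; green ×10^5 → 72900000 Ω.
Series: 889 + 72900000 = 72900889 Ω.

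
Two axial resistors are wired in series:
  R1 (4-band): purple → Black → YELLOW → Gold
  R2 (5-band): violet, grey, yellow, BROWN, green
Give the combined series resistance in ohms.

R1: violet, black → 70; yellow ×10^4 → 700000 Ω.
R2: violet, grey, yellow → 784; brown ×10 → 7840 Ω.
Series: 700000 + 7840 = 707840 Ω.

707840 Ω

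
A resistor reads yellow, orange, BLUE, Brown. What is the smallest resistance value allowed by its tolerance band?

Yellow → 4 (first significant figure)
Orange → 3 (second significant figure)
Blue → ×10^6 multiplier
Brown → ±1% tolerance
43 × 1000000 = 43000000 Ω
Smallest = 43000000 × (1 − 1/100) = 42570000 Ω.

42570000 Ω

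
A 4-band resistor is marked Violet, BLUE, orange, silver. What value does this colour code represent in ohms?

Violet → 7 (first significant figure)
Blue → 6 (second significant figure)
Orange → ×10^3 multiplier
76 × 1000 = 76000 Ω

76000 Ω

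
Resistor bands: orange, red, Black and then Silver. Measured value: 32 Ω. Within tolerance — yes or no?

yes

Orange → 3 (first significant figure)
Red → 2 (second significant figure)
Black → ×1 multiplier
Silver → ±10% tolerance
32 × 1 = 32 Ω
Allowed range: 28.8 Ω to 35.2 Ω.
32 Ω lies inside that range.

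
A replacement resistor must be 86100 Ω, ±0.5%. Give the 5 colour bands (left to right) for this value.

86100 Ω = 861 × 10^2.
8 → grey
6 → blue
1 → brown
Multiplier 10^2 → red.
±0.5% tolerance → green.

grey, blue, brown, red, green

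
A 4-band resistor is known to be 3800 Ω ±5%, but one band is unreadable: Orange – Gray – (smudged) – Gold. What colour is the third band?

3800 Ω = 38 × 10^2.
The third band is the multiplier, 10^2, which is red.

red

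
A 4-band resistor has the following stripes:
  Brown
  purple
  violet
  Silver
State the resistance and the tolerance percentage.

Brown → 1 (first significant figure)
Violet → 7 (second significant figure)
Violet → ×10^7 multiplier
Silver → ±10% tolerance
17 × 10000000 = 170000000 Ω

170000000 Ω ±10%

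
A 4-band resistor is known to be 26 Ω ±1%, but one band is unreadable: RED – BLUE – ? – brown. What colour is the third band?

26 Ω = 26 × 10^0.
The third band is the multiplier, 10^0, which is black.

black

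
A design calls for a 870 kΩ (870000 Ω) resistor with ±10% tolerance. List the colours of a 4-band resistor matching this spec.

870000 Ω = 87 × 10^4.
8 → grey
7 → violet
Multiplier 10^4 → yellow.
±10% tolerance → silver.

grey, violet, yellow, silver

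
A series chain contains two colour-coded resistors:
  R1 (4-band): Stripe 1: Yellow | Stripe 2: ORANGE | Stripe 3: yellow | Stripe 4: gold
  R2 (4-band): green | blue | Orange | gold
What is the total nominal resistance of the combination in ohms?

486000 Ω

R1: yellow, orange → 43; yellow ×10^4 → 430000 Ω.
R2: green, blue → 56; orange ×10^3 → 56000 Ω.
Series: 430000 + 56000 = 486000 Ω.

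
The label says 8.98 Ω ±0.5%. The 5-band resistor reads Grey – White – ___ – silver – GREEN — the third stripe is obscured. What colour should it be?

8.98 Ω = 898 × 10^-2.
The third band gives digit 8 of the significand, and 8 is grey.

grey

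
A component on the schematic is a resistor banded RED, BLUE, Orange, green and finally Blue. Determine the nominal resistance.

26300000 Ω

Red → 2 (first significant figure)
Blue → 6 (second significant figure)
Orange → 3 (third significant figure)
Green → ×10^5 multiplier
263 × 100000 = 26300000 Ω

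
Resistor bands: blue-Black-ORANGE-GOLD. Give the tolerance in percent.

±5%

The last band, gold, is the tolerance band.
Gold corresponds to ±5%.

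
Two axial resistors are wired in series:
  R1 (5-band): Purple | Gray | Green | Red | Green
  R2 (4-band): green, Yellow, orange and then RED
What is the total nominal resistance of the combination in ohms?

R1: violet, grey, green → 785; red ×10^2 → 78500 Ω.
R2: green, yellow → 54; orange ×10^3 → 54000 Ω.
Series: 78500 + 54000 = 132500 Ω.

132500 Ω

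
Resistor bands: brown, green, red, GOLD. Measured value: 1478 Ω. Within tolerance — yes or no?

Brown → 1 (first significant figure)
Green → 5 (second significant figure)
Red → ×10^2 multiplier
Gold → ±5% tolerance
15 × 100 = 1500 Ω
Allowed range: 1425 Ω to 1575 Ω.
1478 Ω lies inside that range.

yes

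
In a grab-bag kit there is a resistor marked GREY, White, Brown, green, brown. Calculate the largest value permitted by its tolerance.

89991000 Ω

Grey → 8 (first significant figure)
White → 9 (second significant figure)
Brown → 1 (third significant figure)
Green → ×10^5 multiplier
Brown → ±1% tolerance
891 × 100000 = 89100000 Ω
Largest = 89100000 × (1 + 1/100) = 89991000 Ω.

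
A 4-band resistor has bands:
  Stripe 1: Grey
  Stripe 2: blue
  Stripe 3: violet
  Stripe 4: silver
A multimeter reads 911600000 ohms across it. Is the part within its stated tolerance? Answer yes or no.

Grey → 8 (first significant figure)
Blue → 6 (second significant figure)
Violet → ×10^7 multiplier
Silver → ±10% tolerance
86 × 10000000 = 860000000 Ω
Allowed range: 774000000 Ω to 946000000 Ω.
911600000 ohms lies inside that range.

yes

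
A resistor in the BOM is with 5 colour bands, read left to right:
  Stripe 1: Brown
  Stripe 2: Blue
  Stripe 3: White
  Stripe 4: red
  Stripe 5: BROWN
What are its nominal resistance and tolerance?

Brown → 1 (first significant figure)
Blue → 6 (second significant figure)
White → 9 (third significant figure)
Red → ×10^2 multiplier
Brown → ±1% tolerance
169 × 100 = 16900 Ω

16900 Ω ±1%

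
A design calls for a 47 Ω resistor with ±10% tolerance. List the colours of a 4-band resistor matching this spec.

47 Ω = 47 × 10^0.
4 → yellow
7 → violet
Multiplier 10^0 → black.
±10% tolerance → silver.

yellow, violet, black, silver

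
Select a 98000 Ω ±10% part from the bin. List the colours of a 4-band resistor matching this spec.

white, grey, orange, silver

98000 Ω = 98 × 10^3.
9 → white
8 → grey
Multiplier 10^3 → orange.
±10% tolerance → silver.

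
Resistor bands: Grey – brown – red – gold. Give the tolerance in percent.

±5%

The last band, gold, is the tolerance band.
Gold corresponds to ±5%.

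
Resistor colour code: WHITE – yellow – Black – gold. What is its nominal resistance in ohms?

94 Ω

White → 9 (first significant figure)
Yellow → 4 (second significant figure)
Black → ×1 multiplier
94 × 1 = 94 Ω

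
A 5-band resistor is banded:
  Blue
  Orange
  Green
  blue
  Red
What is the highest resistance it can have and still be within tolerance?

Blue → 6 (first significant figure)
Orange → 3 (second significant figure)
Green → 5 (third significant figure)
Blue → ×10^6 multiplier
Red → ±2% tolerance
635 × 1000000 = 635000000 Ω
Highest = 635000000 × (1 + 2/100) = 647700000 Ω.

647700000 Ω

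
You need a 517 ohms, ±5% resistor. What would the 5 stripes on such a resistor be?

517 Ω = 517 × 10^0.
5 → green
1 → brown
7 → violet
Multiplier 10^0 → black.
±5% tolerance → gold.

green, brown, violet, black, gold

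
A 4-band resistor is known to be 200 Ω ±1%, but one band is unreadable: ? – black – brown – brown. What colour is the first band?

red

200 Ω = 20 × 10^1.
The first band gives digit 2 of the significand, and 2 is red.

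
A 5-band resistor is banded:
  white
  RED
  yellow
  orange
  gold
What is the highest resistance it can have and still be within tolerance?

970200 Ω

White → 9 (first significant figure)
Red → 2 (second significant figure)
Yellow → 4 (third significant figure)
Orange → ×10^3 multiplier
Gold → ±5% tolerance
924 × 1000 = 924000 Ω
Highest = 924000 × (1 + 5/100) = 970200 Ω.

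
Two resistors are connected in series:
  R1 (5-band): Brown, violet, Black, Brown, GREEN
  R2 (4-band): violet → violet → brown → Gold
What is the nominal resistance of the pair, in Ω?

R1: brown, violet, black → 170; brown ×10 → 1700 Ω.
R2: violet, violet → 77; brown ×10 → 770 Ω.
Series: 1700 + 770 = 2470 Ω.

2470 Ω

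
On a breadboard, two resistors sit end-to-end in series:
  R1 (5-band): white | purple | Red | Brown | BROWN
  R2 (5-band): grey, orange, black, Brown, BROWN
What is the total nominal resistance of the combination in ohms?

18020 Ω

R1: white, violet, red → 972; brown ×10 → 9720 Ω.
R2: grey, orange, black → 830; brown ×10 → 8300 Ω.
Series: 9720 + 8300 = 18020 Ω.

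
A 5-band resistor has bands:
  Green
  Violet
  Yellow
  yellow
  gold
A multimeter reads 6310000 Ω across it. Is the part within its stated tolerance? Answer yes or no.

Green → 5 (first significant figure)
Violet → 7 (second significant figure)
Yellow → 4 (third significant figure)
Yellow → ×10^4 multiplier
Gold → ±5% tolerance
574 × 10000 = 5740000 Ω
Allowed range: 5453000 Ω to 6027000 Ω.
6310000 Ω lies outside that range.

no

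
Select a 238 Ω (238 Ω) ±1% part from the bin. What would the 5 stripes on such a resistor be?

red, orange, grey, black, brown

238 Ω = 238 × 10^0.
2 → red
3 → orange
8 → grey
Multiplier 10^0 → black.
±1% tolerance → brown.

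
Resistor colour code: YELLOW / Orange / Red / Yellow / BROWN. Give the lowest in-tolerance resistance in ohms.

4276800 Ω

Yellow → 4 (first significant figure)
Orange → 3 (second significant figure)
Red → 2 (third significant figure)
Yellow → ×10^4 multiplier
Brown → ±1% tolerance
432 × 10000 = 4320000 Ω
Lowest = 4320000 × (1 − 1/100) = 4276800 Ω.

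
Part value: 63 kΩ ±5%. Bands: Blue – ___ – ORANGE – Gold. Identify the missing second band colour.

63000 Ω = 63 × 10^3.
The second band gives digit 3 of the significand, and 3 is orange.

orange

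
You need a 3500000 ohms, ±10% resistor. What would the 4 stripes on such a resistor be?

orange, green, green, silver

3500000 Ω = 35 × 10^5.
3 → orange
5 → green
Multiplier 10^5 → green.
±10% tolerance → silver.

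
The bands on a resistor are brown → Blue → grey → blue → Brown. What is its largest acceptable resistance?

Brown → 1 (first significant figure)
Blue → 6 (second significant figure)
Grey → 8 (third significant figure)
Blue → ×10^6 multiplier
Brown → ±1% tolerance
168 × 1000000 = 168000000 Ω
Largest = 168000000 × (1 + 1/100) = 169680000 Ω.

169680000 Ω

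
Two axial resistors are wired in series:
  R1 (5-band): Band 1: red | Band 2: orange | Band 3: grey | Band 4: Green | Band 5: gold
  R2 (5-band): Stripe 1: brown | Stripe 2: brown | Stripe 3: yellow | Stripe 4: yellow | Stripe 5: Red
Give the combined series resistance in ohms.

R1: red, orange, grey → 238; green ×10^5 → 23800000 Ω.
R2: brown, brown, yellow → 114; yellow ×10^4 → 1140000 Ω.
Series: 23800000 + 1140000 = 24940000 Ω.

24940000 Ω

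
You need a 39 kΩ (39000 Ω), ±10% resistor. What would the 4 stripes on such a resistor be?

orange, white, orange, silver

39000 Ω = 39 × 10^3.
3 → orange
9 → white
Multiplier 10^3 → orange.
±10% tolerance → silver.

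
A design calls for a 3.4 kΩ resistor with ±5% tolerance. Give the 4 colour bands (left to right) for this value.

orange, yellow, red, gold

3400 Ω = 34 × 10^2.
3 → orange
4 → yellow
Multiplier 10^2 → red.
±5% tolerance → gold.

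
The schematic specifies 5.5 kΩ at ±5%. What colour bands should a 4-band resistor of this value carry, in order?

green, green, red, gold

5500 Ω = 55 × 10^2.
5 → green
5 → green
Multiplier 10^2 → red.
±5% tolerance → gold.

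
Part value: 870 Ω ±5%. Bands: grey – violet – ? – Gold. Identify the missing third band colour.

brown

870 Ω = 87 × 10^1.
The third band is the multiplier, 10^1, which is brown.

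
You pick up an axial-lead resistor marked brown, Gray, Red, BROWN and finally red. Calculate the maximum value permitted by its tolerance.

Brown → 1 (first significant figure)
Grey → 8 (second significant figure)
Red → 2 (third significant figure)
Brown → ×10 multiplier
Red → ±2% tolerance
182 × 10 = 1820 Ω
Maximum = 1820 × (1 + 2/100) = 1856.4 Ω.

1856.4 Ω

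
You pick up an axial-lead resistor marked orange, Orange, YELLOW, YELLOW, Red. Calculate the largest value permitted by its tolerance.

Orange → 3 (first significant figure)
Orange → 3 (second significant figure)
Yellow → 4 (third significant figure)
Yellow → ×10^4 multiplier
Red → ±2% tolerance
334 × 10000 = 3340000 Ω
Largest = 3340000 × (1 + 2/100) = 3406800 Ω.

3406800 Ω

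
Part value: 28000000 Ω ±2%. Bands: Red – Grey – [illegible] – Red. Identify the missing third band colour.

blue

28000000 Ω = 28 × 10^6.
The third band is the multiplier, 10^6, which is blue.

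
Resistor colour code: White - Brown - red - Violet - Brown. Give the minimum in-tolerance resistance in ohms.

White → 9 (first significant figure)
Brown → 1 (second significant figure)
Red → 2 (third significant figure)
Violet → ×10^7 multiplier
Brown → ±1% tolerance
912 × 10000000 = 9120000000 Ω
Minimum = 9120000000 × (1 − 1/100) = 9028800000 Ω.

9028800000 Ω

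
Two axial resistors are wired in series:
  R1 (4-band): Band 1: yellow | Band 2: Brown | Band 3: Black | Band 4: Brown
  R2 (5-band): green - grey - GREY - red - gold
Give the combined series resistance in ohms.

R1: yellow, brown → 41; black ×1 → 41 Ω.
R2: green, grey, grey → 588; red ×10^2 → 58800 Ω.
Series: 41 + 58800 = 58841 Ω.

58841 Ω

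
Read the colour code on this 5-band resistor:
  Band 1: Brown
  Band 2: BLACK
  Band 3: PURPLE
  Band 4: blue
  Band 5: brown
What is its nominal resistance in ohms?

107000000 Ω

Brown → 1 (first significant figure)
Black → 0 (second significant figure)
Violet → 7 (third significant figure)
Blue → ×10^6 multiplier
107 × 1000000 = 107000000 Ω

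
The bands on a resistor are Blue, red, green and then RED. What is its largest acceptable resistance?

Blue → 6 (first significant figure)
Red → 2 (second significant figure)
Green → ×10^5 multiplier
Red → ±2% tolerance
62 × 100000 = 6200000 Ω
Largest = 6200000 × (1 + 2/100) = 6324000 Ω.

6324000 Ω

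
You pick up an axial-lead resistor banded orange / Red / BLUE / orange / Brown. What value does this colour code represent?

326000 Ω

Orange → 3 (first significant figure)
Red → 2 (second significant figure)
Blue → 6 (third significant figure)
Orange → ×10^3 multiplier
326 × 1000 = 326000 Ω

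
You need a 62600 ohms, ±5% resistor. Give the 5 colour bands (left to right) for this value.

blue, red, blue, red, gold

62600 Ω = 626 × 10^2.
6 → blue
2 → red
6 → blue
Multiplier 10^2 → red.
±5% tolerance → gold.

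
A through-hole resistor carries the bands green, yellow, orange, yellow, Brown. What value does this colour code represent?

Green → 5 (first significant figure)
Yellow → 4 (second significant figure)
Orange → 3 (third significant figure)
Yellow → ×10^4 multiplier
543 × 10000 = 5430000 Ω

5430000 Ω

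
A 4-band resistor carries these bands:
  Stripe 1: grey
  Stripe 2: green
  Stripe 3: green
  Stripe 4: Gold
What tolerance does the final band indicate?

±5%

The last band, gold, is the tolerance band.
Gold corresponds to ±5%.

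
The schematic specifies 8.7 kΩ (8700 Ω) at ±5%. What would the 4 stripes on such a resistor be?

8700 Ω = 87 × 10^2.
8 → grey
7 → violet
Multiplier 10^2 → red.
±5% tolerance → gold.

grey, violet, red, gold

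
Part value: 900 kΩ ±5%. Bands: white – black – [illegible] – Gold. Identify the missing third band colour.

yellow

900000 Ω = 90 × 10^4.
The third band is the multiplier, 10^4, which is yellow.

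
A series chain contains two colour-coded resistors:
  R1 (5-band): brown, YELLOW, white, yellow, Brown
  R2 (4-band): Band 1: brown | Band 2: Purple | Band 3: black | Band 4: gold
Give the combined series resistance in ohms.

1490017 Ω

R1: brown, yellow, white → 149; yellow ×10^4 → 1490000 Ω.
R2: brown, violet → 17; black ×1 → 17 Ω.
Series: 1490000 + 17 = 1490017 Ω.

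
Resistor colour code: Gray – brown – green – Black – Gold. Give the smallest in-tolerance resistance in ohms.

Grey → 8 (first significant figure)
Brown → 1 (second significant figure)
Green → 5 (third significant figure)
Black → ×1 multiplier
Gold → ±5% tolerance
815 × 1 = 815 Ω
Smallest = 815 × (1 − 5/100) = 774.25 Ω.

774.25 Ω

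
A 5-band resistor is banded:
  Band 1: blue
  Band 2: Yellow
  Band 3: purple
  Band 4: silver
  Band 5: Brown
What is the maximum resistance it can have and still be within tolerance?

Blue → 6 (first significant figure)
Yellow → 4 (second significant figure)
Violet → 7 (third significant figure)
Silver → ×0.01 multiplier
Brown → ±1% tolerance
647 × 0.01 = 6.47 Ω
Maximum = 6.47 × (1 + 1/100) = 6.5347 Ω.

6.5347 Ω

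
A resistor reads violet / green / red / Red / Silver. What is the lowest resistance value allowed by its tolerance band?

Violet → 7 (first significant figure)
Green → 5 (second significant figure)
Red → 2 (third significant figure)
Red → ×10^2 multiplier
Silver → ±10% tolerance
752 × 100 = 75200 Ω
Lowest = 75200 × (1 − 10/100) = 67680 Ω.

67680 Ω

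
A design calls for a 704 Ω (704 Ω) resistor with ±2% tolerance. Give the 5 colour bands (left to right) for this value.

violet, black, yellow, black, red

704 Ω = 704 × 10^0.
7 → violet
0 → black
4 → yellow
Multiplier 10^0 → black.
±2% tolerance → red.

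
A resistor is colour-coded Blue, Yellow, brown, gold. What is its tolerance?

The last band, gold, is the tolerance band.
Gold corresponds to ±5%.

±5%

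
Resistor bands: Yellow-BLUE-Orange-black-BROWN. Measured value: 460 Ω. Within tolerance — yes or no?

Yellow → 4 (first significant figure)
Blue → 6 (second significant figure)
Orange → 3 (third significant figure)
Black → ×1 multiplier
Brown → ±1% tolerance
463 × 1 = 463 Ω
Allowed range: 458.37 Ω to 467.63 Ω.
460 Ω lies inside that range.

yes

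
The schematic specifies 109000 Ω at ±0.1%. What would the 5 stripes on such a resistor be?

brown, black, white, orange, violet

109000 Ω = 109 × 10^3.
1 → brown
0 → black
9 → white
Multiplier 10^3 → orange.
±0.1% tolerance → violet.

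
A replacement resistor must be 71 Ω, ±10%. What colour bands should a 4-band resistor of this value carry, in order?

71 Ω = 71 × 10^0.
7 → violet
1 → brown
Multiplier 10^0 → black.
±10% tolerance → silver.

violet, brown, black, silver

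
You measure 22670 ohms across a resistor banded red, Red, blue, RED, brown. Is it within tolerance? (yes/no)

yes

Red → 2 (first significant figure)
Red → 2 (second significant figure)
Blue → 6 (third significant figure)
Red → ×10^2 multiplier
Brown → ±1% tolerance
226 × 100 = 22600 Ω
Allowed range: 22374 Ω to 22826 Ω.
22670 ohms lies inside that range.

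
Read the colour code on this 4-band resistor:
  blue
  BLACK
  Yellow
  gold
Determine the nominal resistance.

600000 Ω

Blue → 6 (first significant figure)
Black → 0 (second significant figure)
Yellow → ×10^4 multiplier
60 × 10000 = 600000 Ω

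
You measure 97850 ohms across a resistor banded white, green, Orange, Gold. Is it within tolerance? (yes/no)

yes

White → 9 (first significant figure)
Green → 5 (second significant figure)
Orange → ×10^3 multiplier
Gold → ±5% tolerance
95 × 1000 = 95000 Ω
Allowed range: 90250 Ω to 99750 Ω.
97850 ohms lies inside that range.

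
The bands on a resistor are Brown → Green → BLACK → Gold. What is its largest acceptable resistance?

Brown → 1 (first significant figure)
Green → 5 (second significant figure)
Black → ×1 multiplier
Gold → ±5% tolerance
15 × 1 = 15 Ω
Largest = 15 × (1 + 5/100) = 15.75 Ω.

15.75 Ω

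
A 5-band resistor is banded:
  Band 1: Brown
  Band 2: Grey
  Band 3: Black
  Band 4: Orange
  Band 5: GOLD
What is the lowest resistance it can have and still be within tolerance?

171000 Ω

Brown → 1 (first significant figure)
Grey → 8 (second significant figure)
Black → 0 (third significant figure)
Orange → ×10^3 multiplier
Gold → ±5% tolerance
180 × 1000 = 180000 Ω
Lowest = 180000 × (1 − 5/100) = 171000 Ω.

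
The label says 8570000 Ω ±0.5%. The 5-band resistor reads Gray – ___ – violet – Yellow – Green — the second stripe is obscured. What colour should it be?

green

8570000 Ω = 857 × 10^4.
The second band gives digit 5 of the significand, and 5 is green.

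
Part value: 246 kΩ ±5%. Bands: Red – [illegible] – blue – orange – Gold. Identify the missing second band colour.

246000 Ω = 246 × 10^3.
The second band gives digit 4 of the significand, and 4 is yellow.

yellow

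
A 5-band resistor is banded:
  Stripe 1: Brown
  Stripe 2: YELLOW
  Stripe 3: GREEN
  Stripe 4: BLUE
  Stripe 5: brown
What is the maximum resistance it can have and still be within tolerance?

Brown → 1 (first significant figure)
Yellow → 4 (second significant figure)
Green → 5 (third significant figure)
Blue → ×10^6 multiplier
Brown → ±1% tolerance
145 × 1000000 = 145000000 Ω
Maximum = 145000000 × (1 + 1/100) = 146450000 Ω.

146450000 Ω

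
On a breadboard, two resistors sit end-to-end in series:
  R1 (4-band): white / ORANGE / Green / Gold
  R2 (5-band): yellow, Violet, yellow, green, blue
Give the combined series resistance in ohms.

R1: white, orange → 93; green ×10^5 → 9300000 Ω.
R2: yellow, violet, yellow → 474; green ×10^5 → 47400000 Ω.
Series: 9300000 + 47400000 = 56700000 Ω.

56700000 Ω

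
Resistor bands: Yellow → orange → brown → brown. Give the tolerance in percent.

The last band, brown, is the tolerance band.
Brown corresponds to ±1%.

±1%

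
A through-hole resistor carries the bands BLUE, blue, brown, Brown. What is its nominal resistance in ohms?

Blue → 6 (first significant figure)
Blue → 6 (second significant figure)
Brown → ×10 multiplier
66 × 10 = 660 Ω

660 Ω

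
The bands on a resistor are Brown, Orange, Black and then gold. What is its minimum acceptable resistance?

12.35 Ω

Brown → 1 (first significant figure)
Orange → 3 (second significant figure)
Black → ×1 multiplier
Gold → ±5% tolerance
13 × 1 = 13 Ω
Minimum = 13 × (1 − 5/100) = 12.35 Ω.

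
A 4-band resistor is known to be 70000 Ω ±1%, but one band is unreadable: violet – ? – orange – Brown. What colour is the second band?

black

70000 Ω = 70 × 10^3.
The second band gives digit 0 of the significand, and 0 is black.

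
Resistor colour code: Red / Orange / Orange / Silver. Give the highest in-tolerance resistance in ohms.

25300 Ω

Red → 2 (first significant figure)
Orange → 3 (second significant figure)
Orange → ×10^3 multiplier
Silver → ±10% tolerance
23 × 1000 = 23000 Ω
Highest = 23000 × (1 + 10/100) = 25300 Ω.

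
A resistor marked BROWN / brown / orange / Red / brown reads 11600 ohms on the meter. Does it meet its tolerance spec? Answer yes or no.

Brown → 1 (first significant figure)
Brown → 1 (second significant figure)
Orange → 3 (third significant figure)
Red → ×10^2 multiplier
Brown → ±1% tolerance
113 × 100 = 11300 Ω
Allowed range: 11187 Ω to 11413 Ω.
11600 ohms lies outside that range.

no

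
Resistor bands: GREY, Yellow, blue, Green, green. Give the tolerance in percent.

±0.5%

The last band, green, is the tolerance band.
Green corresponds to ±0.5%.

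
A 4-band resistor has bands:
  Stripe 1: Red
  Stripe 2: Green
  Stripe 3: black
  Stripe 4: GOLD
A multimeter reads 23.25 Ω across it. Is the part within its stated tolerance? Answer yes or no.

no

Red → 2 (first significant figure)
Green → 5 (second significant figure)
Black → ×1 multiplier
Gold → ±5% tolerance
25 × 1 = 25 Ω
Allowed range: 23.75 Ω to 26.25 Ω.
23.25 Ω lies outside that range.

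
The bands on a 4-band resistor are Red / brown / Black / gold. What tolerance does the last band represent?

±5%

The last band, gold, is the tolerance band.
Gold corresponds to ±5%.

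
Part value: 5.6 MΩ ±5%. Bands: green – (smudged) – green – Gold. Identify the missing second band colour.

5600000 Ω = 56 × 10^5.
The second band gives digit 6 of the significand, and 6 is blue.

blue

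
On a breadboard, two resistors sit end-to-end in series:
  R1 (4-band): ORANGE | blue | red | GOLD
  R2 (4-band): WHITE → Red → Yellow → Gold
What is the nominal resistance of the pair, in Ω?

R1: orange, blue → 36; red ×10^2 → 3600 Ω.
R2: white, red → 92; yellow ×10^4 → 920000 Ω.
Series: 3600 + 920000 = 923600 Ω.

923600 Ω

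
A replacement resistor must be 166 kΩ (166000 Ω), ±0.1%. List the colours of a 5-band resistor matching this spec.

brown, blue, blue, orange, violet

166000 Ω = 166 × 10^3.
1 → brown
6 → blue
6 → blue
Multiplier 10^3 → orange.
±0.1% tolerance → violet.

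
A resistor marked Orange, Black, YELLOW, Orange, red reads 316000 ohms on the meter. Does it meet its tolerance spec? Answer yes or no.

no

Orange → 3 (first significant figure)
Black → 0 (second significant figure)
Yellow → 4 (third significant figure)
Orange → ×10^3 multiplier
Red → ±2% tolerance
304 × 1000 = 304000 Ω
Allowed range: 297920 Ω to 310080 Ω.
316000 ohms lies outside that range.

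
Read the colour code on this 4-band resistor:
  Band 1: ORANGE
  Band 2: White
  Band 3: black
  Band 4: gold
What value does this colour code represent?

39 Ω

Orange → 3 (first significant figure)
White → 9 (second significant figure)
Black → ×1 multiplier
39 × 1 = 39 Ω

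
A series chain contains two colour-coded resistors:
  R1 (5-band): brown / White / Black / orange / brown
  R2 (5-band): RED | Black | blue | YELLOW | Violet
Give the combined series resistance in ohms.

2250000 Ω

R1: brown, white, black → 190; orange ×10^3 → 190000 Ω.
R2: red, black, blue → 206; yellow ×10^4 → 2060000 Ω.
Series: 190000 + 2060000 = 2250000 Ω.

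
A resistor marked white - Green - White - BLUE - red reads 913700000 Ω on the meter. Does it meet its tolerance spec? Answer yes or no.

White → 9 (first significant figure)
Green → 5 (second significant figure)
White → 9 (third significant figure)
Blue → ×10^6 multiplier
Red → ±2% tolerance
959 × 1000000 = 959000000 Ω
Allowed range: 939820000 Ω to 978180000 Ω.
913700000 Ω lies outside that range.

no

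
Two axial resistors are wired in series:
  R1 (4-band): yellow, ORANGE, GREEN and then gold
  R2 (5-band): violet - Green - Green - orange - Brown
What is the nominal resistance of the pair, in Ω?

R1: yellow, orange → 43; green ×10^5 → 4300000 Ω.
R2: violet, green, green → 755; orange ×10^3 → 755000 Ω.
Series: 4300000 + 755000 = 5055000 Ω.

5055000 Ω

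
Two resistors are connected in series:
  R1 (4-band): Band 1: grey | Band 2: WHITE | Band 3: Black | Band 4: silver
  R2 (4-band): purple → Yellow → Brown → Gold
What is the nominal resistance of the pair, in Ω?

829 Ω

R1: grey, white → 89; black ×1 → 89 Ω.
R2: violet, yellow → 74; brown ×10 → 740 Ω.
Series: 89 + 740 = 829 Ω.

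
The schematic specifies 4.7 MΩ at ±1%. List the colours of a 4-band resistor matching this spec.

yellow, violet, green, brown

4700000 Ω = 47 × 10^5.
4 → yellow
7 → violet
Multiplier 10^5 → green.
±1% tolerance → brown.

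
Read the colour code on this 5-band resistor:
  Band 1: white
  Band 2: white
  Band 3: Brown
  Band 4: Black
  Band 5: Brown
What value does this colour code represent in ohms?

White → 9 (first significant figure)
White → 9 (second significant figure)
Brown → 1 (third significant figure)
Black → ×1 multiplier
991 × 1 = 991 Ω

991 Ω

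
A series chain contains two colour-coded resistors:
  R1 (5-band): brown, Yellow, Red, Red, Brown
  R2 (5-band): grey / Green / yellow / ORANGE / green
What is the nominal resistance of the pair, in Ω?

868200 Ω

R1: brown, yellow, red → 142; red ×10^2 → 14200 Ω.
R2: grey, green, yellow → 854; orange ×10^3 → 854000 Ω.
Series: 14200 + 854000 = 868200 Ω.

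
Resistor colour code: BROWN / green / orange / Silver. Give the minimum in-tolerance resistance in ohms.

Brown → 1 (first significant figure)
Green → 5 (second significant figure)
Orange → ×10^3 multiplier
Silver → ±10% tolerance
15 × 1000 = 15000 Ω
Minimum = 15000 × (1 − 10/100) = 13500 Ω.

13500 Ω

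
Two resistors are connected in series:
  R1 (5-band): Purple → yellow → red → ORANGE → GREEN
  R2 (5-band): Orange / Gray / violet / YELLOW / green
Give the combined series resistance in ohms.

4612000 Ω

R1: violet, yellow, red → 742; orange ×10^3 → 742000 Ω.
R2: orange, grey, violet → 387; yellow ×10^4 → 3870000 Ω.
Series: 742000 + 3870000 = 4612000 Ω.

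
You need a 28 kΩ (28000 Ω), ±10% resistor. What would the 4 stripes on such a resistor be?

28000 Ω = 28 × 10^3.
2 → red
8 → grey
Multiplier 10^3 → orange.
±10% tolerance → silver.

red, grey, orange, silver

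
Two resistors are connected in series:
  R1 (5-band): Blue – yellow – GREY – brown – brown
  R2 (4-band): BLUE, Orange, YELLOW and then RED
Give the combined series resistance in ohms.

R1: blue, yellow, grey → 648; brown ×10 → 6480 Ω.
R2: blue, orange → 63; yellow ×10^4 → 630000 Ω.
Series: 6480 + 630000 = 636480 Ω.

636480 Ω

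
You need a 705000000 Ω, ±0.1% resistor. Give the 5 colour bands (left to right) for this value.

705000000 Ω = 705 × 10^6.
7 → violet
0 → black
5 → green
Multiplier 10^6 → blue.
±0.1% tolerance → violet.

violet, black, green, blue, violet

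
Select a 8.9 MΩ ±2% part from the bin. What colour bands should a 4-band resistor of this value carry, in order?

8900000 Ω = 89 × 10^5.
8 → grey
9 → white
Multiplier 10^5 → green.
±2% tolerance → red.

grey, white, green, red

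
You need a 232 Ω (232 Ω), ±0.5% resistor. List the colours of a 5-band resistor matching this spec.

232 Ω = 232 × 10^0.
2 → red
3 → orange
2 → red
Multiplier 10^0 → black.
±0.5% tolerance → green.

red, orange, red, black, green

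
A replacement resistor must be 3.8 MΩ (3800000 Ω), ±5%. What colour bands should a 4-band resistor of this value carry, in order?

3800000 Ω = 38 × 10^5.
3 → orange
8 → grey
Multiplier 10^5 → green.
±5% tolerance → gold.

orange, grey, green, gold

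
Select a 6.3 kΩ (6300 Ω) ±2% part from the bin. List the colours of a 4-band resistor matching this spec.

6300 Ω = 63 × 10^2.
6 → blue
3 → orange
Multiplier 10^2 → red.
±2% tolerance → red.

blue, orange, red, red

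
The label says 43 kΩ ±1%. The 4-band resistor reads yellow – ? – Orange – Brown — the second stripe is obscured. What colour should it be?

orange

43000 Ω = 43 × 10^3.
The second band gives digit 3 of the significand, and 3 is orange.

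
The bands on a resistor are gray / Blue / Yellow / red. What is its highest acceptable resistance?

Grey → 8 (first significant figure)
Blue → 6 (second significant figure)
Yellow → ×10^4 multiplier
Red → ±2% tolerance
86 × 10000 = 860000 Ω
Highest = 860000 × (1 + 2/100) = 877200 Ω.

877200 Ω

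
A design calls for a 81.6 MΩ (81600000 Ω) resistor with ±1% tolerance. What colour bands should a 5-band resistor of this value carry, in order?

81600000 Ω = 816 × 10^5.
8 → grey
1 → brown
6 → blue
Multiplier 10^5 → green.
±1% tolerance → brown.

grey, brown, blue, green, brown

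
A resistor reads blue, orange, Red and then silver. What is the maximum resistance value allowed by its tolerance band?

6930 Ω

Blue → 6 (first significant figure)
Orange → 3 (second significant figure)
Red → ×10^2 multiplier
Silver → ±10% tolerance
63 × 100 = 6300 Ω
Maximum = 6300 × (1 + 10/100) = 6930 Ω.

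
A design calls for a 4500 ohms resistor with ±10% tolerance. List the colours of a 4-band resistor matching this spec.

4500 Ω = 45 × 10^2.
4 → yellow
5 → green
Multiplier 10^2 → red.
±10% tolerance → silver.

yellow, green, red, silver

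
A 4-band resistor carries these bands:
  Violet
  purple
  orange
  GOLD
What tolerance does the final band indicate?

The last band, gold, is the tolerance band.
Gold corresponds to ±5%.

±5%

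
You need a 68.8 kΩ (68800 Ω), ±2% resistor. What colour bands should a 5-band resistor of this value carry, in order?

68800 Ω = 688 × 10^2.
6 → blue
8 → grey
8 → grey
Multiplier 10^2 → red.
±2% tolerance → red.

blue, grey, grey, red, red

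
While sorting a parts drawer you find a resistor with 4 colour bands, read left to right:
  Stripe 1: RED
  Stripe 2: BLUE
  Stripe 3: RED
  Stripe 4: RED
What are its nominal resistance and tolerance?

2600 Ω ±2%

Red → 2 (first significant figure)
Blue → 6 (second significant figure)
Red → ×10^2 multiplier
Red → ±2% tolerance
26 × 100 = 2600 Ω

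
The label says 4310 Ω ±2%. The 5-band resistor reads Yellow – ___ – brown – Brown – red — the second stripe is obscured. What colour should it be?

4310 Ω = 431 × 10^1.
The second band gives digit 3 of the significand, and 3 is orange.

orange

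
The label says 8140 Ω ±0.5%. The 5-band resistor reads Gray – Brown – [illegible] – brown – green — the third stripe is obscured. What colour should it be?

yellow

8140 Ω = 814 × 10^1.
The third band gives digit 4 of the significand, and 4 is yellow.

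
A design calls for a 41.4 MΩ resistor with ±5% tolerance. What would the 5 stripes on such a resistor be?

yellow, brown, yellow, green, gold

41400000 Ω = 414 × 10^5.
4 → yellow
1 → brown
4 → yellow
Multiplier 10^5 → green.
±5% tolerance → gold.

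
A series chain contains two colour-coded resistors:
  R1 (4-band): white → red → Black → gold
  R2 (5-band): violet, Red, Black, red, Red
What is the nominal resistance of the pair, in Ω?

72092 Ω

R1: white, red → 92; black ×1 → 92 Ω.
R2: violet, red, black → 720; red ×10^2 → 72000 Ω.
Series: 92 + 72000 = 72092 Ω.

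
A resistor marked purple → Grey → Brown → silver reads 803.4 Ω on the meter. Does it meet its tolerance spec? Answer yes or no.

Violet → 7 (first significant figure)
Grey → 8 (second significant figure)
Brown → ×10 multiplier
Silver → ±10% tolerance
78 × 10 = 780 Ω
Allowed range: 702 Ω to 858 Ω.
803.4 Ω lies inside that range.

yes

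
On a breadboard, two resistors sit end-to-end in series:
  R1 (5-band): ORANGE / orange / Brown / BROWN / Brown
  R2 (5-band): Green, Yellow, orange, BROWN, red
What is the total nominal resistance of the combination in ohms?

R1: orange, orange, brown → 331; brown ×10 → 3310 Ω.
R2: green, yellow, orange → 543; brown ×10 → 5430 Ω.
Series: 3310 + 5430 = 8740 Ω.

8740 Ω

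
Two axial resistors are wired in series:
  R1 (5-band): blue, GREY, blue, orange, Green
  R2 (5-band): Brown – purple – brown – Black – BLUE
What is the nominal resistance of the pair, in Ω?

R1: blue, grey, blue → 686; orange ×10^3 → 686000 Ω.
R2: brown, violet, brown → 171; black ×1 → 171 Ω.
Series: 686000 + 171 = 686171 Ω.

686171 Ω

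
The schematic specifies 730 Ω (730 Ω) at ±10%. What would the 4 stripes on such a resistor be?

violet, orange, brown, silver

730 Ω = 73 × 10^1.
7 → violet
3 → orange
Multiplier 10^1 → brown.
±10% tolerance → silver.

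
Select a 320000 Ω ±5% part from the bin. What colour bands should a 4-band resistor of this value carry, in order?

orange, red, yellow, gold

320000 Ω = 32 × 10^4.
3 → orange
2 → red
Multiplier 10^4 → yellow.
±5% tolerance → gold.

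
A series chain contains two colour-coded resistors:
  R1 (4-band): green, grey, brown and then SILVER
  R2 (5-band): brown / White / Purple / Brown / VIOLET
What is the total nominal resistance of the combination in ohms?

2550 Ω

R1: green, grey → 58; brown ×10 → 580 Ω.
R2: brown, white, violet → 197; brown ×10 → 1970 Ω.
Series: 580 + 1970 = 2550 Ω.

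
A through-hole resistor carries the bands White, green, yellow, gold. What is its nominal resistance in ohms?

White → 9 (first significant figure)
Green → 5 (second significant figure)
Yellow → ×10^4 multiplier
95 × 10000 = 950000 Ω

950000 Ω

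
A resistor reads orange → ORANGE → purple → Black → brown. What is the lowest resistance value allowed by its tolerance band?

Orange → 3 (first significant figure)
Orange → 3 (second significant figure)
Violet → 7 (third significant figure)
Black → ×1 multiplier
Brown → ±1% tolerance
337 × 1 = 337 Ω
Lowest = 337 × (1 − 1/100) = 333.63 Ω.

333.63 Ω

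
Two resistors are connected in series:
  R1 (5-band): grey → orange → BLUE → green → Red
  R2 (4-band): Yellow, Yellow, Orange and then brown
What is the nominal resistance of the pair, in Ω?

83644000 Ω

R1: grey, orange, blue → 836; green ×10^5 → 83600000 Ω.
R2: yellow, yellow → 44; orange ×10^3 → 44000 Ω.
Series: 83600000 + 44000 = 83644000 Ω.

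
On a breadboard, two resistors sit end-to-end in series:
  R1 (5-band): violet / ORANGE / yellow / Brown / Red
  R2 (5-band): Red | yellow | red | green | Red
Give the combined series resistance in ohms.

24207340 Ω

R1: violet, orange, yellow → 734; brown ×10 → 7340 Ω.
R2: red, yellow, red → 242; green ×10^5 → 24200000 Ω.
Series: 7340 + 24200000 = 24207340 Ω.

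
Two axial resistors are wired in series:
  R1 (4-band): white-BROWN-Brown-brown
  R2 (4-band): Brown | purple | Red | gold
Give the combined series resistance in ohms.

2610 Ω

R1: white, brown → 91; brown ×10 → 910 Ω.
R2: brown, violet → 17; red ×10^2 → 1700 Ω.
Series: 910 + 1700 = 2610 Ω.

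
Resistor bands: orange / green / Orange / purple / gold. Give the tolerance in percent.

The last band, gold, is the tolerance band.
Gold corresponds to ±5%.

±5%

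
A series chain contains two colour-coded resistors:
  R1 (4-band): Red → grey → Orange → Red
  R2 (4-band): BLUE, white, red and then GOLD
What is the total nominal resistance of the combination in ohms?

34900 Ω

R1: red, grey → 28; orange ×10^3 → 28000 Ω.
R2: blue, white → 69; red ×10^2 → 6900 Ω.
Series: 28000 + 6900 = 34900 Ω.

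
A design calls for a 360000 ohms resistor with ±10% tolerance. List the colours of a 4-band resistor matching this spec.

360000 Ω = 36 × 10^4.
3 → orange
6 → blue
Multiplier 10^4 → yellow.
±10% tolerance → silver.

orange, blue, yellow, silver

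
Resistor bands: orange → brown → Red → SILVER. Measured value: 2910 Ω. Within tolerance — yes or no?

yes

Orange → 3 (first significant figure)
Brown → 1 (second significant figure)
Red → ×10^2 multiplier
Silver → ±10% tolerance
31 × 100 = 3100 Ω
Allowed range: 2790 Ω to 3410 Ω.
2910 Ω lies inside that range.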